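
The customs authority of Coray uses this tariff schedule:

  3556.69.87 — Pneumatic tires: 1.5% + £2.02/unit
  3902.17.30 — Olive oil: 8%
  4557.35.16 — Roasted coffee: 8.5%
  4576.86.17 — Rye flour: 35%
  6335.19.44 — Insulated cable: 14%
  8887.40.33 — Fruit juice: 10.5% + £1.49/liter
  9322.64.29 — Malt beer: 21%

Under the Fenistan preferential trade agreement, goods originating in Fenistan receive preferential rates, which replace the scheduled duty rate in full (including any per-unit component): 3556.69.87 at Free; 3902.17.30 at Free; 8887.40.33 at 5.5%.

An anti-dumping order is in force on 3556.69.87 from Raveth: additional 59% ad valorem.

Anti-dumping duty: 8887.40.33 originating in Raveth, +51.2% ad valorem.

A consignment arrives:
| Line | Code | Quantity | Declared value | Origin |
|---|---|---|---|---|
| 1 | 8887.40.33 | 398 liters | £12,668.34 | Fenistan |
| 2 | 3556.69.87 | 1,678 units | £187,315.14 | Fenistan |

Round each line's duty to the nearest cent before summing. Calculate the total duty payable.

£696.76

Line 1 (8887.40.33, Fenistan, 398 liters, £12,668.34):
Base rate for 8887.40.33 is 10.5% + £1.49/liter.
Origin Fenistan qualifies under the Coray–Fenistan agreement and 8887.40.33 is covered: preferential rate 5.5% applies instead.
The additional-duty order on 8887.40.33 targets Raveth, not Fenistan; it does not apply.
Duty = £12,668.34 × 5.5% = £696.76.
Line 2 (3556.69.87, Fenistan, 1,678 units, £187,315.14):
Base rate for 3556.69.87 is 1.5% + £2.02/unit.
Origin Fenistan qualifies under the Coray–Fenistan agreement and 3556.69.87 is covered: preferential rate Free applies instead.
The additional-duty order on 3556.69.87 targets Raveth, not Fenistan; it does not apply.
Duty = £187,315.14 × 0% = £0.00.
Total = £696.76 + £0.00 = £696.76.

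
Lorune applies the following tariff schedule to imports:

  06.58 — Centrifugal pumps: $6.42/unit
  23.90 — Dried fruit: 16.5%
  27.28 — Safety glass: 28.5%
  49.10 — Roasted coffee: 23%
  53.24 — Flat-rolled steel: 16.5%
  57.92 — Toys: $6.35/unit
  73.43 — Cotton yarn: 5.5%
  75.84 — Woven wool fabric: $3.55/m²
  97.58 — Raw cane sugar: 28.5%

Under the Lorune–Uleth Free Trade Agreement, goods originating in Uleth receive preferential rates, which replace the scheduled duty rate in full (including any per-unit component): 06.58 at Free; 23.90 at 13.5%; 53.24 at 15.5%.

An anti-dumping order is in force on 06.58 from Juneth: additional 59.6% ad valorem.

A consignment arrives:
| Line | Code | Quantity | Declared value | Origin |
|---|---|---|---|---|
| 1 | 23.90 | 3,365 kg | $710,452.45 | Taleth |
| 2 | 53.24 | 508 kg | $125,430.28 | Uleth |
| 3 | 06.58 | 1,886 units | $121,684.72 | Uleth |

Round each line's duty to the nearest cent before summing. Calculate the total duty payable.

$136,666.34

Line 1 (23.90, Taleth, 3,365 kg, $710,452.45):
Base rate for 23.90 is 16.5%.
23.90 has an FTA preferential rate, but origin Taleth is not Uleth; base rate stands.
Duty = $710,452.45 × 16.5% = $117,224.65.
Line 2 (53.24, Uleth, 508 kg, $125,430.28):
Base rate for 53.24 is 16.5%.
Origin Uleth qualifies under the Lorune–Uleth agreement and 53.24 is covered: preferential rate 15.5% applies instead.
Duty = $125,430.28 × 15.5% = $19,441.69.
Line 3 (06.58, Uleth, 1,886 units, $121,684.72):
Base rate for 06.58 is $6.42/unit.
Origin Uleth qualifies under the Lorune–Uleth agreement and 06.58 is covered: preferential rate Free applies instead.
The additional-duty order on 06.58 targets Juneth, not Uleth; it does not apply.
Duty = $121,684.72 × 0% = $0.00.
Total = $117,224.65 + $19,441.69 + $0.00 = $136,666.34.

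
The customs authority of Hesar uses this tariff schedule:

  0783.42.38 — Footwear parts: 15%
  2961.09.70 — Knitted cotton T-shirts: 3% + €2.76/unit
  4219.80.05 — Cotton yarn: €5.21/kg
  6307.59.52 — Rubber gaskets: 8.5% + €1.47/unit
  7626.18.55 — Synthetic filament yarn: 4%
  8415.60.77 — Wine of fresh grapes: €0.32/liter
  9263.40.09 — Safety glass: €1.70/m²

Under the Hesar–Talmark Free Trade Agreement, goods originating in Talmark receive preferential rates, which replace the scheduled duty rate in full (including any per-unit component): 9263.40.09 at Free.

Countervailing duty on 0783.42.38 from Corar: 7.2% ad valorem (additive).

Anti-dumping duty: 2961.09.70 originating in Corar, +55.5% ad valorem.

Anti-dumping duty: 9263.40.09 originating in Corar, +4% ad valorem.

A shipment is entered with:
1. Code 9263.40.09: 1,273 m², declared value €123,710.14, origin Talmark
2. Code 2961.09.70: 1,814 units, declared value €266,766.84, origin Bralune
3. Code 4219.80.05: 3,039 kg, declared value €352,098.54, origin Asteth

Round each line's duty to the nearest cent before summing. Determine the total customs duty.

€28,842.84

Line 1 (9263.40.09, Talmark, 1,273 m², €123,710.14):
Base rate for 9263.40.09 is €1.70/m².
Origin Talmark qualifies under the Hesar–Talmark agreement and 9263.40.09 is covered: preferential rate Free applies instead.
The additional-duty order on 9263.40.09 targets Corar, not Talmark; it does not apply.
Duty = €123,710.14 × 0% = €0.00.
Line 2 (2961.09.70, Bralune, 1,814 units, €266,766.84):
Base rate for 2961.09.70 is 3% + €2.76/unit.
The additional-duty order on 2961.09.70 targets Corar, not Bralune; it does not apply.
Duty = €266,766.84 × 3% + 1,814 × €2.76 = €13,009.65.
Line 3 (4219.80.05, Asteth, 3,039 kg, €352,098.54):
Base rate for 4219.80.05 is €5.21/kg.
Duty = 3,039 × €5.21 = €15,833.19.
Total = €0.00 + €13,009.65 + €15,833.19 = €28,842.84.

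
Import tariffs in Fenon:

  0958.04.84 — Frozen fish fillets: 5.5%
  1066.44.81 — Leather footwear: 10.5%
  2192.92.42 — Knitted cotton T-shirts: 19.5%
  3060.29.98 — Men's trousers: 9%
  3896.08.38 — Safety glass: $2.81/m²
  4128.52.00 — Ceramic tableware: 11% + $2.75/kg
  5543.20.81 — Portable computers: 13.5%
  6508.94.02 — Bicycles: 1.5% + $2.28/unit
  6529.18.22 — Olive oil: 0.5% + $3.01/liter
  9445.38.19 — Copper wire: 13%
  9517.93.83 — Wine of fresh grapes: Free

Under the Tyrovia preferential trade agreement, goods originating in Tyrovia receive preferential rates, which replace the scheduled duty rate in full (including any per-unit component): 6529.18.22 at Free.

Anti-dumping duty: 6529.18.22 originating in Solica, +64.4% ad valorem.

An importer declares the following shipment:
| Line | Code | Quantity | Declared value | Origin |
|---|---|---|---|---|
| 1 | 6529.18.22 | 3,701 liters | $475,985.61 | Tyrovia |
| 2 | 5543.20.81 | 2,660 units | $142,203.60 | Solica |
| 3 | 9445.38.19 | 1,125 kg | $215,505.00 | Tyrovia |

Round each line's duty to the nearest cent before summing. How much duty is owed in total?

$47,213.14

Line 1 (6529.18.22, Tyrovia, 3,701 liters, $475,985.61):
Base rate for 6529.18.22 is 0.5% + $3.01/liter.
Origin Tyrovia qualifies under the Fenon–Tyrovia agreement and 6529.18.22 is covered: preferential rate Free applies instead.
The additional-duty order on 6529.18.22 targets Solica, not Tyrovia; it does not apply.
Duty = $475,985.61 × 0% = $0.00.
Line 2 (5543.20.81, Solica, 2,660 units, $142,203.60):
Base rate for 5543.20.81 is 13.5%.
Duty = $142,203.60 × 13.5% = $19,197.49.
Line 3 (9445.38.19, Tyrovia, 1,125 kg, $215,505.00):
Base rate for 9445.38.19 is 13%.
Origin Tyrovia is the FTA partner but 9445.38.19 is not on the preference list; base rate stands.
Duty = $215,505.00 × 13% = $28,015.65.
Total = $0.00 + $19,197.49 + $28,015.65 = $47,213.14.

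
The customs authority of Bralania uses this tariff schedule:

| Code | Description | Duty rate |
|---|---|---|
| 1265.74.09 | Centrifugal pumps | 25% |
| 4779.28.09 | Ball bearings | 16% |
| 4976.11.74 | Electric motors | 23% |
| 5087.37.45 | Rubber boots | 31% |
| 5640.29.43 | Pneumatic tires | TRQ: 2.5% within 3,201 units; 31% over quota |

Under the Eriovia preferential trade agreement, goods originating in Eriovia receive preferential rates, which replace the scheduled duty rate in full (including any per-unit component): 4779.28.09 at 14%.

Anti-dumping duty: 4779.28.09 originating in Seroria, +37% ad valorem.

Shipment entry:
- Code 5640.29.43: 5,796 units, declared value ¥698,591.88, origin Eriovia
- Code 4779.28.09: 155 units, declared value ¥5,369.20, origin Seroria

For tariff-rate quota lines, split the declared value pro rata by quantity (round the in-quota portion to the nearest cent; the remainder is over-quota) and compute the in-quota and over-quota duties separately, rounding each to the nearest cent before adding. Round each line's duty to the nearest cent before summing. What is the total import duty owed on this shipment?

¥109,451.45

Line 1 (5640.29.43, Eriovia, 5,796 units, ¥698,591.88):
Code 5640.29.43 is under a tariff-rate quota (threshold 3,201 units). In-quota: 3,201 units at 2.5%; over-quota: 2,595 units at 31%.
Pro-rata value split: in-quota = ¥698,591.88 × 3,201/5,796 = ¥385,816.53; over-quota = ¥698,591.88 − ¥385,816.53 = ¥312,775.35.
In-quota duty = ¥385,816.53 × 2.5% = ¥9,645.41. Over-quota duty = ¥312,775.35 × 31% = ¥96,960.36.
Line duty = ¥9,645.41 + ¥96,960.36 = ¥106,605.77.
Line 2 (4779.28.09, Seroria, 155 units, ¥5,369.20):
Base rate for 4779.28.09 is 16%.
4779.28.09 has an FTA preferential rate, but origin Seroria is not Eriovia; base rate stands.
Additional duty on 4779.28.09 from Seroria: +37%. Applied ad valorem rate: 16% + 37% = 53%.
Duty = ¥5,369.20 × 53% = ¥2,845.68.
Total = ¥106,605.77 + ¥2,845.68 = ¥109,451.45.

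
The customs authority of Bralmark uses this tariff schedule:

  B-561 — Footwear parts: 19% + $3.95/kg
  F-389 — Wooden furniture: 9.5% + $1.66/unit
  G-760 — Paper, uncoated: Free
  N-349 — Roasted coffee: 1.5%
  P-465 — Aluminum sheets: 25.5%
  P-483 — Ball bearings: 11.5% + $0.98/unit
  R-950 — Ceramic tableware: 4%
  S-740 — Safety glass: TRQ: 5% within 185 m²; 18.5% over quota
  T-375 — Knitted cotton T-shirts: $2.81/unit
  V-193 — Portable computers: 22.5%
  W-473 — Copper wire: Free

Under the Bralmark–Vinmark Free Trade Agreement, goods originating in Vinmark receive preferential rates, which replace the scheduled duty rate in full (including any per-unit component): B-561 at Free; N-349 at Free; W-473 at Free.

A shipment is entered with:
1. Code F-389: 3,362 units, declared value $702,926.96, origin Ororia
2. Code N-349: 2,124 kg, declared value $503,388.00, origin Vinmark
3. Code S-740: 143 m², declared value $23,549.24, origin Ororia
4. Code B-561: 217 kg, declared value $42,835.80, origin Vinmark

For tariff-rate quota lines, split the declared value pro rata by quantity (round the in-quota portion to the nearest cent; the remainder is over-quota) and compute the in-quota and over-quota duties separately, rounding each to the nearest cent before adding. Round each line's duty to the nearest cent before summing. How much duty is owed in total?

Line 1 (F-389, Ororia, 3,362 units, $702,926.96):
Base rate for F-389 is 9.5% + $1.66/unit.
Duty = $702,926.96 × 9.5% + 3,362 × $1.66 = $72,358.98.
Line 2 (N-349, Vinmark, 2,124 kg, $503,388.00):
Base rate for N-349 is 1.5%.
Origin Vinmark qualifies under the Bralmark–Vinmark agreement and N-349 is covered: preferential rate Free applies instead.
Duty = $503,388.00 × 0% = $0.00.
Line 3 (S-740, Ororia, 143 m², $23,549.24):
Code S-740 is under a tariff-rate quota (threshold 185 m²). Quantity 143 m² is within the quota, so the in-quota rate 5% applies to the full value.
Duty = $23,549.24 × 5% = $1,177.46.
Line 4 (B-561, Vinmark, 217 kg, $42,835.80):
Base rate for B-561 is 19% + $3.95/kg.
Origin Vinmark qualifies under the Bralmark–Vinmark agreement and B-561 is covered: preferential rate Free applies instead.
Duty = $42,835.80 × 0% = $0.00.
Total = $72,358.98 + $0.00 + $1,177.46 + $0.00 = $73,536.44.

$73,536.44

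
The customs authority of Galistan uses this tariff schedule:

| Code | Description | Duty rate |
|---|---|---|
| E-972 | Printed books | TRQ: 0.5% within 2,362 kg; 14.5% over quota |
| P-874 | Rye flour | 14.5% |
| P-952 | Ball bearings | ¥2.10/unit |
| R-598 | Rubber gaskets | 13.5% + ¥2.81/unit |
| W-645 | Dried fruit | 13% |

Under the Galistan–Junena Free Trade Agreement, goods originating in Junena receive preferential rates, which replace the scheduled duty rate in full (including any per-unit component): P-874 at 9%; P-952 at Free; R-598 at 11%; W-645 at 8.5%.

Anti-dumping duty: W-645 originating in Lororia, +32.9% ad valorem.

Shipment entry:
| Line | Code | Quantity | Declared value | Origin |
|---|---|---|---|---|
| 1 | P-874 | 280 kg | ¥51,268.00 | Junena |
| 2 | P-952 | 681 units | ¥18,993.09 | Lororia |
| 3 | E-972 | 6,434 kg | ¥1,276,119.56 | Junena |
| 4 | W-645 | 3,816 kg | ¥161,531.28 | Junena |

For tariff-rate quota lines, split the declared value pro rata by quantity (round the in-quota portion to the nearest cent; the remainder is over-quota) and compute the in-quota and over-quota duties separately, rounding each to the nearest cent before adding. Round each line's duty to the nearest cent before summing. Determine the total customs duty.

¥139,224.65

Line 1 (P-874, Junena, 280 kg, ¥51,268.00):
Base rate for P-874 is 14.5%.
Origin Junena qualifies under the Galistan–Junena agreement and P-874 is covered: preferential rate 9% applies instead.
Duty = ¥51,268.00 × 9% = ¥4,614.12.
Line 2 (P-952, Lororia, 681 units, ¥18,993.09):
Base rate for P-952 is ¥2.10/unit.
P-952 has an FTA preferential rate, but origin Lororia is not Junena; base rate stands.
Duty = 681 × ¥2.10 = ¥1,430.10.
Line 3 (E-972, Junena, 6,434 kg, ¥1,276,119.56):
Code E-972 is under a tariff-rate quota (threshold 2,362 kg). In-quota: 2,362 kg at 0.5%; over-quota: 4,072 kg at 14.5%.
Pro-rata value split: in-quota = ¥1,276,119.56 × 2,362/6,434 = ¥468,479.08; over-quota = ¥1,276,119.56 − ¥468,479.08 = ¥807,640.48.
In-quota duty = ¥468,479.08 × 0.5% = ¥2,342.40. Over-quota duty = ¥807,640.48 × 14.5% = ¥117,107.87.
Line duty = ¥2,342.40 + ¥117,107.87 = ¥119,450.27.
Line 4 (W-645, Junena, 3,816 kg, ¥161,531.28):
Base rate for W-645 is 13%.
Origin Junena qualifies under the Galistan–Junena agreement and W-645 is covered: preferential rate 8.5% applies instead.
The additional-duty order on W-645 targets Lororia, not Junena; it does not apply.
Duty = ¥161,531.28 × 8.5% = ¥13,730.16.
Total = ¥4,614.12 + ¥1,430.10 + ¥119,450.27 + ¥13,730.16 = ¥139,224.65.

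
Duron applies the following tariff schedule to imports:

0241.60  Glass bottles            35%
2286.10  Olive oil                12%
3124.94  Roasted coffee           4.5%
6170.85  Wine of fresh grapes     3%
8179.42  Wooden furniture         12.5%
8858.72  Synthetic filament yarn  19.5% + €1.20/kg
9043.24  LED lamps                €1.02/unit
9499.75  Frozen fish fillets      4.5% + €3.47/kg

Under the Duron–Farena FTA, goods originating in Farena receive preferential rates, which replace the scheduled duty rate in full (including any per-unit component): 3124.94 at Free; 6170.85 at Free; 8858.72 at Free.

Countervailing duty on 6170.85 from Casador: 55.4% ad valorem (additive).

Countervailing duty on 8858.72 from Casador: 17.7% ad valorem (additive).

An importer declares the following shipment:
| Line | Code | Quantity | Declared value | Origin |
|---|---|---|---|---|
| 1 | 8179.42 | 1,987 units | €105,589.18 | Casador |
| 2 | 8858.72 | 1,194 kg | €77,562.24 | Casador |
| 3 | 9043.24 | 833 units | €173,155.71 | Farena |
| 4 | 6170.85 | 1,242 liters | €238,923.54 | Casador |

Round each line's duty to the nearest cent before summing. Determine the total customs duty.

€183,865.61

Line 1 (8179.42, Casador, 1,987 units, €105,589.18):
Base rate for 8179.42 is 12.5%.
Duty = €105,589.18 × 12.5% = €13,198.65.
Line 2 (8858.72, Casador, 1,194 kg, €77,562.24):
Base rate for 8858.72 is 19.5% + €1.20/kg.
8858.72 has an FTA preferential rate, but origin Casador is not Farena; base rate stands.
Additional duty on 8858.72 from Casador: +17.7%. Applied ad valorem rate: 19.5% + 17.7% = 37.2%.
Duty = €77,562.24 × 37.2% + 1,194 × €1.20 = €30,285.95.
Line 3 (9043.24, Farena, 833 units, €173,155.71):
Base rate for 9043.24 is €1.02/unit.
Origin Farena is the FTA partner but 9043.24 is not on the preference list; base rate stands.
Duty = 833 × €1.02 = €849.66.
Line 4 (6170.85, Casador, 1,242 liters, €238,923.54):
Base rate for 6170.85 is 3%.
6170.85 has an FTA preferential rate, but origin Casador is not Farena; base rate stands.
Additional duty on 6170.85 from Casador: +55.4%. Applied ad valorem rate: 3% + 55.4% = 58.4%.
Duty = €238,923.54 × 58.4% = €139,531.35.
Total = €13,198.65 + €30,285.95 + €849.66 + €139,531.35 = €183,865.61.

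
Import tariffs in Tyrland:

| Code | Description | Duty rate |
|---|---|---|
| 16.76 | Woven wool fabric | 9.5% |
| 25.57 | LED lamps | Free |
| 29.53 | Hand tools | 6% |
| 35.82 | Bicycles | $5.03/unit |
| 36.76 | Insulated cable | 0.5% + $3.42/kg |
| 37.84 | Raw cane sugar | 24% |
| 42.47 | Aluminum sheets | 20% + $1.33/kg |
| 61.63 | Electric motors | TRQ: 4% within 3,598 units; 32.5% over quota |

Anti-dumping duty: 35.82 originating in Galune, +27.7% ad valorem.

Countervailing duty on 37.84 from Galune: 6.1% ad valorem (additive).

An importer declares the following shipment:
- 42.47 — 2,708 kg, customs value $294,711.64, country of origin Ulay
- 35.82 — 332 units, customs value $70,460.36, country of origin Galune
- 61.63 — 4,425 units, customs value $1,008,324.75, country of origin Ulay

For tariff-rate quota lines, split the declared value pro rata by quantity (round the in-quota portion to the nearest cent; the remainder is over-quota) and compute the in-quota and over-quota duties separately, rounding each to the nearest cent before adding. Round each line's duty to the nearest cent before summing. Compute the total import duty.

$177,772.26

Line 1 (42.47, Ulay, 2,708 kg, $294,711.64):
Base rate for 42.47 is 20% + $1.33/kg.
Duty = $294,711.64 × 20% + 2,708 × $1.33 = $62,543.97.
Line 2 (35.82, Galune, 332 units, $70,460.36):
Base rate for 35.82 is $5.03/unit.
Additional duty on 35.82 from Galune: +27.7% ad valorem. Applied ad valorem rate = 27.7%.
Duty = $70,460.36 × 27.7% + 332 × $5.03 = $21,187.48.
Line 3 (61.63, Ulay, 4,425 units, $1,008,324.75):
Code 61.63 is under a tariff-rate quota (threshold 3,598 units). In-quota: 3,598 units at 4%; over-quota: 827 units at 32.5%.
Pro-rata value split: in-quota = $1,008,324.75 × 3,598/4,425 = $819,876.26; over-quota = $1,008,324.75 − $819,876.26 = $188,448.49.
In-quota duty = $819,876.26 × 4% = $32,795.05. Over-quota duty = $188,448.49 × 32.5% = $61,245.76.
Line duty = $32,795.05 + $61,245.76 = $94,040.81.
Total = $62,543.97 + $21,187.48 + $94,040.81 = $177,772.26.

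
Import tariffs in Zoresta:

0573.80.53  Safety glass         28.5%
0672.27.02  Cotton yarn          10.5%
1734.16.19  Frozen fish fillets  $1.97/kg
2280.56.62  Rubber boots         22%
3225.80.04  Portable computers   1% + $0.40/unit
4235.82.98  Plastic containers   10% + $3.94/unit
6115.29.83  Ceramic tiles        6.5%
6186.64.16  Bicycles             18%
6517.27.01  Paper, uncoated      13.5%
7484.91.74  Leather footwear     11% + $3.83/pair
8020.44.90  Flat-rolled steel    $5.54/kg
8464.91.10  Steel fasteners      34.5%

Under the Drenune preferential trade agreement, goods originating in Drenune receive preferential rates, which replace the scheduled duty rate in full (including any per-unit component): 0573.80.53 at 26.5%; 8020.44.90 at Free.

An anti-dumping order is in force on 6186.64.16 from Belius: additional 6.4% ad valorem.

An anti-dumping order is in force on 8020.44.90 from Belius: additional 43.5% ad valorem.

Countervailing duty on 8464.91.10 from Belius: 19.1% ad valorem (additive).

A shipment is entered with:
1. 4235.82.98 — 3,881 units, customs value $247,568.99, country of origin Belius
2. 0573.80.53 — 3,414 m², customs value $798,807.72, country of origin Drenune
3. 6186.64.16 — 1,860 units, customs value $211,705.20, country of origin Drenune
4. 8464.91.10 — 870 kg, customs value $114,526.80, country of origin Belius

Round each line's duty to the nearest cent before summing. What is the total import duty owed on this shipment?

Line 1 (4235.82.98, Belius, 3,881 units, $247,568.99):
Base rate for 4235.82.98 is 10% + $3.94/unit.
Duty = $247,568.99 × 10% + 3,881 × $3.94 = $40,048.04.
Line 2 (0573.80.53, Drenune, 3,414 m², $798,807.72):
Base rate for 0573.80.53 is 28.5%.
Origin Drenune qualifies under the Zoresta–Drenune agreement and 0573.80.53 is covered: preferential rate 26.5% applies instead.
Duty = $798,807.72 × 26.5% = $211,684.05.
Line 3 (6186.64.16, Drenune, 1,860 units, $211,705.20):
Base rate for 6186.64.16 is 18%.
Origin Drenune is the FTA partner but 6186.64.16 is not on the preference list; base rate stands.
The additional-duty order on 6186.64.16 targets Belius, not Drenune; it does not apply.
Duty = $211,705.20 × 18% = $38,106.94.
Line 4 (8464.91.10, Belius, 870 kg, $114,526.80):
Base rate for 8464.91.10 is 34.5%.
Additional duty on 8464.91.10 from Belius: +19.1%. Applied ad valorem rate: 34.5% + 19.1% = 53.6%.
Duty = $114,526.80 × 53.6% = $61,386.36.
Total = $40,048.04 + $211,684.05 + $38,106.94 + $61,386.36 = $351,225.39.

$351,225.39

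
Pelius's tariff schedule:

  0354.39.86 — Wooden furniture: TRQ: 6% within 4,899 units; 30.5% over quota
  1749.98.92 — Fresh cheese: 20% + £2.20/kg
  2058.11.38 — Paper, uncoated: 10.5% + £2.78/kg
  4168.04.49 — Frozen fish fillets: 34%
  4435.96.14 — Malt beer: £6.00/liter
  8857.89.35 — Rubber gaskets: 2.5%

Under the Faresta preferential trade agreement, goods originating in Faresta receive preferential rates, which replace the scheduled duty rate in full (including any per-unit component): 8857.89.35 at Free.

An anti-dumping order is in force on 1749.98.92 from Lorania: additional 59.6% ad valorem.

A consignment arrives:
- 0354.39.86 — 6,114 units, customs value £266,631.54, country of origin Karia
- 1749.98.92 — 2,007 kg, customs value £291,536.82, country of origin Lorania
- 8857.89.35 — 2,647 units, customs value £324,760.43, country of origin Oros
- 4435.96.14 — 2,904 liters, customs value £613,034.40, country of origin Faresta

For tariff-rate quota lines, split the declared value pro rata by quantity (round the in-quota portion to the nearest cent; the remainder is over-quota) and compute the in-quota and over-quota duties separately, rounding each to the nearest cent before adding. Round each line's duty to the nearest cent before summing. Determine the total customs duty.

£291,001.22

Line 1 (0354.39.86, Karia, 6,114 units, £266,631.54):
Code 0354.39.86 is under a tariff-rate quota (threshold 4,899 units). In-quota: 4,899 units at 6%; over-quota: 1,215 units at 30.5%.
Pro-rata value split: in-quota = £266,631.54 × 4,899/6,114 = £213,645.39; over-quota = £266,631.54 − £213,645.39 = £52,986.15.
In-quota duty = £213,645.39 × 6% = £12,818.72. Over-quota duty = £52,986.15 × 30.5% = £16,160.78.
Line duty = £12,818.72 + £16,160.78 = £28,979.50.
Line 2 (1749.98.92, Lorania, 2,007 kg, £291,536.82):
Base rate for 1749.98.92 is 20% + £2.20/kg.
Additional duty on 1749.98.92 from Lorania: +59.6%. Applied ad valorem rate: 20% + 59.6% = 79.6%.
Duty = £291,536.82 × 79.6% + 2,007 × £2.20 = £236,478.71.
Line 3 (8857.89.35, Oros, 2,647 units, £324,760.43):
Base rate for 8857.89.35 is 2.5%.
8857.89.35 has an FTA preferential rate, but origin Oros is not Faresta; base rate stands.
Duty = £324,760.43 × 2.5% = £8,119.01.
Line 4 (4435.96.14, Faresta, 2,904 liters, £613,034.40):
Base rate for 4435.96.14 is £6.00/liter.
Origin Faresta is the FTA partner but 4435.96.14 is not on the preference list; base rate stands.
Duty = 2,904 × £6.00 = £17,424.00.
Total = £28,979.50 + £236,478.71 + £8,119.01 + £17,424.00 = £291,001.22.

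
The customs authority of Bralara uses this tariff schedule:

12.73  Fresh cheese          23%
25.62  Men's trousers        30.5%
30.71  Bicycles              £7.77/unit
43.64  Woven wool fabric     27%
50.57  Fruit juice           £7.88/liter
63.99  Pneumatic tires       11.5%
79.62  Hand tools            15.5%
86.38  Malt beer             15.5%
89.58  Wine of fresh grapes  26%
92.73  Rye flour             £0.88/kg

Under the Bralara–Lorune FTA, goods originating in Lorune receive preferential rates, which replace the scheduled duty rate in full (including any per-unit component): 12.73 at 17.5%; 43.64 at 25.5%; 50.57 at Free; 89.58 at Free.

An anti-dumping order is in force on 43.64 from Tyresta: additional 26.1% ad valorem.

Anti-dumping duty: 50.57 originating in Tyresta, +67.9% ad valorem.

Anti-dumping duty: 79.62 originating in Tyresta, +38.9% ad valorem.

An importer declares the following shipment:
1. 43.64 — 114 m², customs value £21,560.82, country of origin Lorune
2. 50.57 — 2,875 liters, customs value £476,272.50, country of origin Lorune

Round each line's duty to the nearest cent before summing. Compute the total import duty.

£5,498.01

Line 1 (43.64, Lorune, 114 m², £21,560.82):
Base rate for 43.64 is 27%.
Origin Lorune qualifies under the Bralara–Lorune agreement and 43.64 is covered: preferential rate 25.5% applies instead.
The additional-duty order on 43.64 targets Tyresta, not Lorune; it does not apply.
Duty = £21,560.82 × 25.5% = £5,498.01.
Line 2 (50.57, Lorune, 2,875 liters, £476,272.50):
Base rate for 50.57 is £7.88/liter.
Origin Lorune qualifies under the Bralara–Lorune agreement and 50.57 is covered: preferential rate Free applies instead.
The additional-duty order on 50.57 targets Tyresta, not Lorune; it does not apply.
Duty = £476,272.50 × 0% = £0.00.
Total = £5,498.01 + £0.00 = £5,498.01.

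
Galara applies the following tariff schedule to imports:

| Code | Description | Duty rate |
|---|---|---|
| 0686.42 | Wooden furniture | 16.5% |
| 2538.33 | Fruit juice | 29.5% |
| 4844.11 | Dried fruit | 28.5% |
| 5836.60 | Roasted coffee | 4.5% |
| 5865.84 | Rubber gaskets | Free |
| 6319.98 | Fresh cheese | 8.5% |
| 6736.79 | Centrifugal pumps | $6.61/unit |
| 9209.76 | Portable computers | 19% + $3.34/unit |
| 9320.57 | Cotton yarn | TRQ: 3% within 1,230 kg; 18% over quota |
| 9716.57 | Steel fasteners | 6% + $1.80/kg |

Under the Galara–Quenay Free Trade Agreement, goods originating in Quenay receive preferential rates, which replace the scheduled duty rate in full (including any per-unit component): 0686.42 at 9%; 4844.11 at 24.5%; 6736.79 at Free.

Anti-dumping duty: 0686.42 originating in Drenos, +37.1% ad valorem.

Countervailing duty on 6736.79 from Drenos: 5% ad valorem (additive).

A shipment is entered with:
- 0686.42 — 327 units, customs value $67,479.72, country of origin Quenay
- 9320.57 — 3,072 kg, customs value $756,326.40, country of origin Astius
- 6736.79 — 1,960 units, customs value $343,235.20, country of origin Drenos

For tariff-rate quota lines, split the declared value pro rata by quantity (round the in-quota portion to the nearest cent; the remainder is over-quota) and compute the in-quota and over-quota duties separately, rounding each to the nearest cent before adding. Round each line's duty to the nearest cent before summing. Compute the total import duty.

$126,905.38

Line 1 (0686.42, Quenay, 327 units, $67,479.72):
Base rate for 0686.42 is 16.5%.
Origin Quenay qualifies under the Galara–Quenay agreement and 0686.42 is covered: preferential rate 9% applies instead.
The additional-duty order on 0686.42 targets Drenos, not Quenay; it does not apply.
Duty = $67,479.72 × 9% = $6,073.17.
Line 2 (9320.57, Astius, 3,072 kg, $756,326.40):
Code 9320.57 is under a tariff-rate quota (threshold 1,230 kg). In-quota: 1,230 kg at 3%; over-quota: 1,842 kg at 18%.
Pro-rata value split: in-quota = $756,326.40 × 1,230/3,072 = $302,826.00; over-quota = $756,326.40 − $302,826.00 = $453,500.40.
In-quota duty = $302,826.00 × 3% = $9,084.78. Over-quota duty = $453,500.40 × 18% = $81,630.07.
Line duty = $9,084.78 + $81,630.07 = $90,714.85.
Line 3 (6736.79, Drenos, 1,960 units, $343,235.20):
Base rate for 6736.79 is $6.61/unit.
6736.79 has an FTA preferential rate, but origin Drenos is not Quenay; base rate stands.
Additional duty on 6736.79 from Drenos: +5% ad valorem. Applied ad valorem rate = 5%.
Duty = $343,235.20 × 5% + 1,960 × $6.61 = $30,117.36.
Total = $6,073.17 + $90,714.85 + $30,117.36 = $126,905.38.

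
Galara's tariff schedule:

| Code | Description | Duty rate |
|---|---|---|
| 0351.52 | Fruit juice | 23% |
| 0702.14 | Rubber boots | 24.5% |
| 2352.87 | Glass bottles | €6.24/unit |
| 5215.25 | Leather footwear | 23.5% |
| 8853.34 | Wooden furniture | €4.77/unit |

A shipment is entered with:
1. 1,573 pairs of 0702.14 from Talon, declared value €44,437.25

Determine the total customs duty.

€10,887.13

Line 1 (0702.14, Talon, 1,573 pairs, €44,437.25):
Base rate for 0702.14 is 24.5%.
Duty = €44,437.25 × 24.5% = €10,887.13.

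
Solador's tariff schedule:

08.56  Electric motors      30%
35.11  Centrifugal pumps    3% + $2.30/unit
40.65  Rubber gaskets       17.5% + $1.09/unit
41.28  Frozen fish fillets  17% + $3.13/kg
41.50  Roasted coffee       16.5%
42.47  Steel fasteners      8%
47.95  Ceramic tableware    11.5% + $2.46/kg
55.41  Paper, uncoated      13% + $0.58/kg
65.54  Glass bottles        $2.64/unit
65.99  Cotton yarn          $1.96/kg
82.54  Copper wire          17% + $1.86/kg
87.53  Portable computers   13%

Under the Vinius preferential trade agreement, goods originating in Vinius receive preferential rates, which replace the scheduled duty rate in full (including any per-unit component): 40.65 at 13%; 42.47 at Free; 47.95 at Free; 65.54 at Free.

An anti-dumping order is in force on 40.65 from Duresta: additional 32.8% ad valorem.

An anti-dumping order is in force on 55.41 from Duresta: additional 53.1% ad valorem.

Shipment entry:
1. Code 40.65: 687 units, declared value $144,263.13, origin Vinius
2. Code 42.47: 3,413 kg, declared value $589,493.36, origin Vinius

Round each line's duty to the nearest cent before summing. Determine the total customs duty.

Line 1 (40.65, Vinius, 687 units, $144,263.13):
Base rate for 40.65 is 17.5% + $1.09/unit.
Origin Vinius qualifies under the Solador–Vinius agreement and 40.65 is covered: preferential rate 13% applies instead.
The additional-duty order on 40.65 targets Duresta, not Vinius; it does not apply.
Duty = $144,263.13 × 13% = $18,754.21.
Line 2 (42.47, Vinius, 3,413 kg, $589,493.36):
Base rate for 42.47 is 8%.
Origin Vinius qualifies under the Solador–Vinius agreement and 42.47 is covered: preferential rate Free applies instead.
Duty = $589,493.36 × 0% = $0.00.
Total = $18,754.21 + $0.00 = $18,754.21.

$18,754.21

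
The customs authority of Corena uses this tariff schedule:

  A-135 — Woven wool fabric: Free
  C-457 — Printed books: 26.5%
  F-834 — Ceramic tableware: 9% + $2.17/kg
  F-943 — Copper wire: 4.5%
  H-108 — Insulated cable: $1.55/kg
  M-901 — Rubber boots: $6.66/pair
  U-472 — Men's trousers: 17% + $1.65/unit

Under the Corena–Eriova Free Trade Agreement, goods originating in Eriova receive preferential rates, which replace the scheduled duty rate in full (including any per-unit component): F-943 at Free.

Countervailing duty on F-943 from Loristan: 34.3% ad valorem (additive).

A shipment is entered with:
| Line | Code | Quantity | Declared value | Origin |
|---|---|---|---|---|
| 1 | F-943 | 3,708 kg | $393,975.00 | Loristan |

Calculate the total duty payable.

$152,862.30

Line 1 (F-943, Loristan, 3,708 kg, $393,975.00):
Base rate for F-943 is 4.5%.
F-943 has an FTA preferential rate, but origin Loristan is not Eriova; base rate stands.
Additional duty on F-943 from Loristan: +34.3%. Applied ad valorem rate: 4.5% + 34.3% = 38.8%.
Duty = $393,975.00 × 38.8% = $152,862.30.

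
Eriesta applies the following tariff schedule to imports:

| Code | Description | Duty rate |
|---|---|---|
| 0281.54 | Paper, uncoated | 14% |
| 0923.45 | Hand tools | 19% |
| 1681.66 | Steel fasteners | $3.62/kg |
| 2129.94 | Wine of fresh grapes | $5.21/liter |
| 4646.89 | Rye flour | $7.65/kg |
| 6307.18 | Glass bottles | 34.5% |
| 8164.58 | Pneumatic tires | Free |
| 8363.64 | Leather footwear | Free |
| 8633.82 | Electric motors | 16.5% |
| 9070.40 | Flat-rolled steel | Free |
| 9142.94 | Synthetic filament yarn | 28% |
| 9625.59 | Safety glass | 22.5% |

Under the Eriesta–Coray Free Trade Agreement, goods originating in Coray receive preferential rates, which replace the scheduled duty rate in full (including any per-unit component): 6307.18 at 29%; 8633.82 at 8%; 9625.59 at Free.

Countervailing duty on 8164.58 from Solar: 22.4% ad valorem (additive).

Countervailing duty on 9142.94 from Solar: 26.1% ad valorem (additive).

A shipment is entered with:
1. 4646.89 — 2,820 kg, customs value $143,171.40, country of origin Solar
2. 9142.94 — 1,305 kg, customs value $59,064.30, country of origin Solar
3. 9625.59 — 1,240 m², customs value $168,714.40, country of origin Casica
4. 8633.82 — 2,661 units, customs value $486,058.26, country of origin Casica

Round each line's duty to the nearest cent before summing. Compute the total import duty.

$171,687.14

Line 1 (4646.89, Solar, 2,820 kg, $143,171.40):
Base rate for 4646.89 is $7.65/kg.
Duty = 2,820 × $7.65 = $21,573.00.
Line 2 (9142.94, Solar, 1,305 kg, $59,064.30):
Base rate for 9142.94 is 28%.
Additional duty on 9142.94 from Solar: +26.1%. Applied ad valorem rate: 28% + 26.1% = 54.1%.
Duty = $59,064.30 × 54.1% = $31,953.79.
Line 3 (9625.59, Casica, 1,240 m², $168,714.40):
Base rate for 9625.59 is 22.5%.
9625.59 has an FTA preferential rate, but origin Casica is not Coray; base rate stands.
Duty = $168,714.40 × 22.5% = $37,960.74.
Line 4 (8633.82, Casica, 2,661 units, $486,058.26):
Base rate for 8633.82 is 16.5%.
8633.82 has an FTA preferential rate, but origin Casica is not Coray; base rate stands.
Duty = $486,058.26 × 16.5% = $80,199.61.
Total = $21,573.00 + $31,953.79 + $37,960.74 + $80,199.61 = $171,687.14.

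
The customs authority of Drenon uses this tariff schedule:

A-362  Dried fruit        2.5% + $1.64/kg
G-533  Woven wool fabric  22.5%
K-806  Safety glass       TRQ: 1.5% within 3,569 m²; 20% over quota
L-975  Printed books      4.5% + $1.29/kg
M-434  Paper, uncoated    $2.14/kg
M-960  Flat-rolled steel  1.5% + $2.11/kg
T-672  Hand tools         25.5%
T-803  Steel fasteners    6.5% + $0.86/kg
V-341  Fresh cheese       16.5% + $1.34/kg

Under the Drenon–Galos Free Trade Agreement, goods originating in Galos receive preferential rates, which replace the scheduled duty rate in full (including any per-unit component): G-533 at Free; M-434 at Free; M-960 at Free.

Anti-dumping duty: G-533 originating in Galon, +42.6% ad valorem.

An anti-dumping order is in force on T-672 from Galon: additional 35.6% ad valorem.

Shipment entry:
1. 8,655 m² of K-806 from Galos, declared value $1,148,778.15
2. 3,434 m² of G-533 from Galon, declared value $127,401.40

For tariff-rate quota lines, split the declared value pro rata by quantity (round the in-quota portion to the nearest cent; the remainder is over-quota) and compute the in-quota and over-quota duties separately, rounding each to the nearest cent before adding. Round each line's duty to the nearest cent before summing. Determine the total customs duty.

Line 1 (K-806, Galos, 8,655 m², $1,148,778.15):
Code K-806 is under a tariff-rate quota (threshold 3,569 m²). In-quota: 3,569 m² at 1.5%; over-quota: 5,086 m² at 20%.
Pro-rata value split: in-quota = $1,148,778.15 × 3,569/8,655 = $473,713.37; over-quota = $1,148,778.15 − $473,713.37 = $675,064.78.
In-quota duty = $473,713.37 × 1.5% = $7,105.70. Over-quota duty = $675,064.78 × 20% = $135,012.96.
Line duty = $7,105.70 + $135,012.96 = $142,118.66.
Line 2 (G-533, Galon, 3,434 m², $127,401.40):
Base rate for G-533 is 22.5%.
G-533 has an FTA preferential rate, but origin Galon is not Galos; base rate stands.
Additional duty on G-533 from Galon: +42.6%. Applied ad valorem rate: 22.5% + 42.6% = 65.1%.
Duty = $127,401.40 × 65.1% = $82,938.31.
Total = $142,118.66 + $82,938.31 = $225,056.97.

$225,056.97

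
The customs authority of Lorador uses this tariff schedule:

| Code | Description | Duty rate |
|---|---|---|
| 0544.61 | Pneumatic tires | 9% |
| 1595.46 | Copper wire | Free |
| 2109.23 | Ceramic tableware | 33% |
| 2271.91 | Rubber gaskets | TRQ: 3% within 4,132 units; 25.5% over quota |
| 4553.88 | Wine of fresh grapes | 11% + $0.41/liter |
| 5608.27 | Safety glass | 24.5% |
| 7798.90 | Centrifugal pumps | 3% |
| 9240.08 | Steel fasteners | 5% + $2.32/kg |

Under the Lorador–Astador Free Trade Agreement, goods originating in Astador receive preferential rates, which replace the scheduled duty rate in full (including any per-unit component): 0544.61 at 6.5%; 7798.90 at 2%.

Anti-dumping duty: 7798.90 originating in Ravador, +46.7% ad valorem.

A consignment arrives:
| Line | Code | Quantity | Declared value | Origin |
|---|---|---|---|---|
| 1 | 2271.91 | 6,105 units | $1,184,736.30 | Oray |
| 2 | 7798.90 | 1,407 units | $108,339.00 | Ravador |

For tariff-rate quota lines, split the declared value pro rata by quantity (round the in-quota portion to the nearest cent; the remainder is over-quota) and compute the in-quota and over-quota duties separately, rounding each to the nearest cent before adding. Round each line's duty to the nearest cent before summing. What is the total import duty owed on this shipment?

Line 1 (2271.91, Oray, 6,105 units, $1,184,736.30):
Code 2271.91 is under a tariff-rate quota (threshold 4,132 units). In-quota: 4,132 units at 3%; over-quota: 1,973 units at 25.5%.
Pro-rata value split: in-quota = $1,184,736.30 × 4,132/6,105 = $801,855.92; over-quota = $1,184,736.30 − $801,855.92 = $382,880.38.
In-quota duty = $801,855.92 × 3% = $24,055.68. Over-quota duty = $382,880.38 × 25.5% = $97,634.50.
Line duty = $24,055.68 + $97,634.50 = $121,690.18.
Line 2 (7798.90, Ravador, 1,407 units, $108,339.00):
Base rate for 7798.90 is 3%.
7798.90 has an FTA preferential rate, but origin Ravador is not Astador; base rate stands.
Additional duty on 7798.90 from Ravador: +46.7%. Applied ad valorem rate: 3% + 46.7% = 49.7%.
Duty = $108,339.00 × 49.7% = $53,844.48.
Total = $121,690.18 + $53,844.48 = $175,534.66.

$175,534.66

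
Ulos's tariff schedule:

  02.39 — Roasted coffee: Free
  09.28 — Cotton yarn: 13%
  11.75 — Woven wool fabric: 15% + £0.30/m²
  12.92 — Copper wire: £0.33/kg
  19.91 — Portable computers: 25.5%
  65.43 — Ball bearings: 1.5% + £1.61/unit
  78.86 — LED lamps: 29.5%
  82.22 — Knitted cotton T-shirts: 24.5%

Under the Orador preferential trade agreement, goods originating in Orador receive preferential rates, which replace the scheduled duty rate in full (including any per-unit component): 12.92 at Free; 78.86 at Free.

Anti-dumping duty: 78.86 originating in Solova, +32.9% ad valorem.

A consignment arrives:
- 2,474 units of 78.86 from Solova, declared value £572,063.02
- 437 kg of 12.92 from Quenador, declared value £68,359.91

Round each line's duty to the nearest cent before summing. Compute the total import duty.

£357,111.53

Line 1 (78.86, Solova, 2,474 units, £572,063.02):
Base rate for 78.86 is 29.5%.
78.86 has an FTA preferential rate, but origin Solova is not Orador; base rate stands.
Additional duty on 78.86 from Solova: +32.9%. Applied ad valorem rate: 29.5% + 32.9% = 62.4%.
Duty = £572,063.02 × 62.4% = £356,967.32.
Line 2 (12.92, Quenador, 437 kg, £68,359.91):
Base rate for 12.92 is £0.33/kg.
12.92 has an FTA preferential rate, but origin Quenador is not Orador; base rate stands.
Duty = 437 × £0.33 = £144.21.
Total = £356,967.32 + £144.21 = £357,111.53.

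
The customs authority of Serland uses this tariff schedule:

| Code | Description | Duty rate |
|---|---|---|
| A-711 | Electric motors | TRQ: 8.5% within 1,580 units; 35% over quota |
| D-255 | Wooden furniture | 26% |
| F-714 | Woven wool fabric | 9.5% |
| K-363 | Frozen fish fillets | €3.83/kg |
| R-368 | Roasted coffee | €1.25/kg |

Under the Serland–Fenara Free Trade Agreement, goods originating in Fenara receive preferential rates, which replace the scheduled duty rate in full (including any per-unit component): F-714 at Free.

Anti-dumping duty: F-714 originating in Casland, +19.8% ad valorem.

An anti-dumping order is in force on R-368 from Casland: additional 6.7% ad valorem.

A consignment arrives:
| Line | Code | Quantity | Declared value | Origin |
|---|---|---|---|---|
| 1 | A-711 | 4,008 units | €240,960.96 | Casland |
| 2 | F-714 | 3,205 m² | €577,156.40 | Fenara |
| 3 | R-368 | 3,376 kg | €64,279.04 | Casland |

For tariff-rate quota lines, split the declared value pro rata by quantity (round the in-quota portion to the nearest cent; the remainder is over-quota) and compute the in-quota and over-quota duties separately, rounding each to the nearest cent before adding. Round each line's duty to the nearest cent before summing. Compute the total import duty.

€67,690.80

Line 1 (A-711, Casland, 4,008 units, €240,960.96):
Code A-711 is under a tariff-rate quota (threshold 1,580 units). In-quota: 1,580 units at 8.5%; over-quota: 2,428 units at 35%.
Pro-rata value split: in-quota = €240,960.96 × 1,580/4,008 = €94,989.60; over-quota = €240,960.96 − €94,989.60 = €145,971.36.
In-quota duty = €94,989.60 × 8.5% = €8,074.12. Over-quota duty = €145,971.36 × 35% = €51,089.98.
Line duty = €8,074.12 + €51,089.98 = €59,164.10.
Line 2 (F-714, Fenara, 3,205 m², €577,156.40):
Base rate for F-714 is 9.5%.
Origin Fenara qualifies under the Serland–Fenara agreement and F-714 is covered: preferential rate Free applies instead.
The additional-duty order on F-714 targets Casland, not Fenara; it does not apply.
Duty = €577,156.40 × 0% = €0.00.
Line 3 (R-368, Casland, 3,376 kg, €64,279.04):
Base rate for R-368 is €1.25/kg.
Additional duty on R-368 from Casland: +6.7% ad valorem. Applied ad valorem rate = 6.7%.
Duty = €64,279.04 × 6.7% + 3,376 × €1.25 = €8,526.70.
Total = €59,164.10 + €0.00 + €8,526.70 = €67,690.80.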